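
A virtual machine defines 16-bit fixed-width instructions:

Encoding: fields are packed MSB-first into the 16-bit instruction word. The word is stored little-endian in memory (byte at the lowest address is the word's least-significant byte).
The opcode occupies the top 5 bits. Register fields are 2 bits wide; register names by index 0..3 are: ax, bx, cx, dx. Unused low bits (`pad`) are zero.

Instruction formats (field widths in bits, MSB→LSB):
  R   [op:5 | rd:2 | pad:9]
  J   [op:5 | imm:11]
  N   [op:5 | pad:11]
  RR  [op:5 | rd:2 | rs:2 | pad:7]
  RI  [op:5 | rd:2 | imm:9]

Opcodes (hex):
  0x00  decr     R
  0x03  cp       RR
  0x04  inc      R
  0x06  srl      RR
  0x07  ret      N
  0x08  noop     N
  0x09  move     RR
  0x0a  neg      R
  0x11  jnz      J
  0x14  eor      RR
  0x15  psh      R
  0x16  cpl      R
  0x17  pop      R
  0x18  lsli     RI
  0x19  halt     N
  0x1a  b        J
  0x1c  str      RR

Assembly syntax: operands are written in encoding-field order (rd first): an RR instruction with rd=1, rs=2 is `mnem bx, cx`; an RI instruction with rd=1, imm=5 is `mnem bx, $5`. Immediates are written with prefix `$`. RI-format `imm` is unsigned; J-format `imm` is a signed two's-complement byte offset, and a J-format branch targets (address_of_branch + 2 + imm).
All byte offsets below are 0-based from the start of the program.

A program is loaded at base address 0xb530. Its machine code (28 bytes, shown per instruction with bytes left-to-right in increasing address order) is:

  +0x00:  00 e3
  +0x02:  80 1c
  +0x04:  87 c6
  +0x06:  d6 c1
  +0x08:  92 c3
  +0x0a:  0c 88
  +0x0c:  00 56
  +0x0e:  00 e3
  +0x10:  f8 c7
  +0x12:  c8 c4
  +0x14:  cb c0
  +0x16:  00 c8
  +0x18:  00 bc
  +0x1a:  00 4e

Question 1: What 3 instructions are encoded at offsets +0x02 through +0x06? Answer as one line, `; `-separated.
[02] 80 1c → 0x1c80
  top 5b → 0x3 → cp [RR]
  [10:9] rd=2 = cx
  [8:7] rs=1 = bx
[04] 87 c6 → 0xc687
  top 5b → 0x18 → lsli [RI]
  [10:9] rd=3 = dx
  [8:0] imm=135 = $135
[06] d6 c1 → 0xc1d6
  top 5b → 0x18 → lsli [RI]
  [10:9] rd=0 = ax
  [8:0] imm=470 = $470

cp cx, bx; lsli dx, $135; lsli ax, $470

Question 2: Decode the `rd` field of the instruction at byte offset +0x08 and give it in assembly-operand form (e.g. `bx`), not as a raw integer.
bx

+0x08: 92 c3 ⇒ word 0xc392 (little)
  op=0xc392>>11=0x18 ⇒ lsli (RI)
  [10:9] rd=1 = bx
  [8:0] imm=402 = $402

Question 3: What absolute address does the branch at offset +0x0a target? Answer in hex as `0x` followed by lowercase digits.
off 0x0a: read 0c 88 as little → 0x880c
  opcode bits[15:11]=0x11: jnz/J
  imm@[10:0]=0xc ⇒ $12
  target = base 0xb530 + off 0x0a + 2 + imm 12 = 0xb548

0xb548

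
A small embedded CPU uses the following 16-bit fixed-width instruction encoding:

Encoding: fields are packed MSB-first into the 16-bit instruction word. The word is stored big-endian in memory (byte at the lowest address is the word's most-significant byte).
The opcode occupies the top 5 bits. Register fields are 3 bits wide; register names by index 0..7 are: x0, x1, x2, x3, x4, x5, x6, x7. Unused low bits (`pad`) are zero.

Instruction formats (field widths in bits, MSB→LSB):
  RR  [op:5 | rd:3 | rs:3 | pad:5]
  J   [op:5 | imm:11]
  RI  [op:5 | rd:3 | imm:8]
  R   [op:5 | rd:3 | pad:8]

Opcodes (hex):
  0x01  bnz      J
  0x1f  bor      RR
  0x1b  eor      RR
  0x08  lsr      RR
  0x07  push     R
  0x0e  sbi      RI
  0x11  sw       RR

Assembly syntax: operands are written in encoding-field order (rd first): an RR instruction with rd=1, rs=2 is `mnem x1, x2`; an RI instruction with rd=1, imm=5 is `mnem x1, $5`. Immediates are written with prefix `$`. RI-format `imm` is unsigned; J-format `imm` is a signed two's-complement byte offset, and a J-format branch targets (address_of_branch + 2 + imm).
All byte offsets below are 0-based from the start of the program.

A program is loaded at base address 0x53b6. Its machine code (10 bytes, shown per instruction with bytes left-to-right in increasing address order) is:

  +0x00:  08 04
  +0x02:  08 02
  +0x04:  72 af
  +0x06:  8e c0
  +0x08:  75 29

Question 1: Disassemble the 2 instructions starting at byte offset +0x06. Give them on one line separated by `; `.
sw x6, x6; sbi x5, $41

+0x06: 8e c0 ⇒ word 0x8ec0 (big)
  top 5b → 0x11 → sw [RR]
  [10:8] rd=6 = x6
  [7:5] rs=6 = x6
+0x08: 75 29 ⇒ word 0x7529 (big)
  top 5b → 0xe → sbi [RI]
  [10:8] rd=5 = x5
  [7:0] imm=41 = $41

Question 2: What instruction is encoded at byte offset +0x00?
bnz $4

+0x00: 08 04 ⇒ word 0x0804 (big)
  opcode bits[15:11]=0x1: bnz/J
  imm@[10:0]=0x4 ⇒ $4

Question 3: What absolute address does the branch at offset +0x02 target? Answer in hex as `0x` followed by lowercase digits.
@+02  big-endian(08 02) = 0x0802
  opcode bits[15:11]=0x1: bnz/J
  imm@[10:0]=0x2 ⇒ $2
  target = base 0x53b6 + off 0x02 + 2 + imm 2 = 0x53bc

0x53bc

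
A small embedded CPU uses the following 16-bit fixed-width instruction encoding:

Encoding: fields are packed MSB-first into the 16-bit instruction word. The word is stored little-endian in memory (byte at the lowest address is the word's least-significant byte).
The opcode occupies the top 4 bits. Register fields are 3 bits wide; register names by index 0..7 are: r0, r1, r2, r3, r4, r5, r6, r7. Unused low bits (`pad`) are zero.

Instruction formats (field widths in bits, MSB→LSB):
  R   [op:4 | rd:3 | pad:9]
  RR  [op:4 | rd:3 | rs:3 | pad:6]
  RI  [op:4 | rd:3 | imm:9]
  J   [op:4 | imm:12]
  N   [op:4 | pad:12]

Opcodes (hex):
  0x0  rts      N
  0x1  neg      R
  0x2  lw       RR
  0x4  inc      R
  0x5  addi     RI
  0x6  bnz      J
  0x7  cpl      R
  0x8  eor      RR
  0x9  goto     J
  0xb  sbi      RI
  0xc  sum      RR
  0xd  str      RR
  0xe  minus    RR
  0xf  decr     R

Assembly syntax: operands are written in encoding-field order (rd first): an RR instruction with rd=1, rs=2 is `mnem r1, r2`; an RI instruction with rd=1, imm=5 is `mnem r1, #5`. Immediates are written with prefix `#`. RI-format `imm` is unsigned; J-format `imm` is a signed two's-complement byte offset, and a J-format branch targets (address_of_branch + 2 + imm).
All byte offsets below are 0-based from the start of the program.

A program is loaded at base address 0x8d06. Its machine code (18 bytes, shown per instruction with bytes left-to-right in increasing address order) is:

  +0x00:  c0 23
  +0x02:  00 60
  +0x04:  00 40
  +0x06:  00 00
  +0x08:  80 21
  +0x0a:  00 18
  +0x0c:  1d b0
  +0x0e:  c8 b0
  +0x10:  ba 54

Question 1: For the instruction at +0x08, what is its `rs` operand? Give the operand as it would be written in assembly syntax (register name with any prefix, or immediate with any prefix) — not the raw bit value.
r6

+0x08: 80 21 ⇒ word 0x2180 (little)
  op=0x2180>>12=0x2 ⇒ lw (RR)
  [11:9] rd=0 = r0
  [8:6] rs=6 = r6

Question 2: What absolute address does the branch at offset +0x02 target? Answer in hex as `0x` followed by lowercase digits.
@+02  little-endian(00 60) = 0x6000
  op=0x6000>>12=0x6 ⇒ bnz (J)
  imm@[11:0]=0x0 ⇒ #0
  target = base 0x8d06 + off 0x02 + 2 + imm 0 = 0x8d0a

0x8d0a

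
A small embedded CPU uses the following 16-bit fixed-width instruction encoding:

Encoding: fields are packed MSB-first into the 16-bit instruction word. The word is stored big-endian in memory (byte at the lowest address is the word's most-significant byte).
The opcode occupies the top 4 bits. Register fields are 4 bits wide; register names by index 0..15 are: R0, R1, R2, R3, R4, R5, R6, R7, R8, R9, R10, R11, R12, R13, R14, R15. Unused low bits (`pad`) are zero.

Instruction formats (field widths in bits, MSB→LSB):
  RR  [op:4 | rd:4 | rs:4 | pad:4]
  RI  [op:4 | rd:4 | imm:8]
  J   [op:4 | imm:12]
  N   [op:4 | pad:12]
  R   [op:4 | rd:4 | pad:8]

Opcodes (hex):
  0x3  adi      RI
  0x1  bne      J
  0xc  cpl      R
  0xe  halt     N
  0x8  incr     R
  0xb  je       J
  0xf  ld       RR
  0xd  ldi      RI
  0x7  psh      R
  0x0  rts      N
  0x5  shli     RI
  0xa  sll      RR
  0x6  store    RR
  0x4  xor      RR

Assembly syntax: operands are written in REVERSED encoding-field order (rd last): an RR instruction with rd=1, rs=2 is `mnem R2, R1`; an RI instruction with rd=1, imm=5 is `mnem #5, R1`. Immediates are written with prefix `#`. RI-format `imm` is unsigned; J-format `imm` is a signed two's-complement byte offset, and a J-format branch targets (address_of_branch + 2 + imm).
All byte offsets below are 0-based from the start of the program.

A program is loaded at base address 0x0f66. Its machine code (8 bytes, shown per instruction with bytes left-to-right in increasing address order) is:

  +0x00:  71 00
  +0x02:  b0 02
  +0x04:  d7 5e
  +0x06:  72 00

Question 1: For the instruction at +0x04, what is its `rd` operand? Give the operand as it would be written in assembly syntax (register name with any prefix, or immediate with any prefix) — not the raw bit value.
@+04  big-endian(d7 5e) = 0xd75e
  opcode bits[15:12]=0xd: ldi/RI
  rd: (w>>8)&0xf=0x7 → R7
  imm: (w>>0)&0xff=0x5e → #94

R7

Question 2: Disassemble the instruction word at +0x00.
off 0x00: read 71 00 as big → 0x7100
  top 4b → 0x7 → psh [R]
  rd@[11:8]=0x1 ⇒ R1

psh R1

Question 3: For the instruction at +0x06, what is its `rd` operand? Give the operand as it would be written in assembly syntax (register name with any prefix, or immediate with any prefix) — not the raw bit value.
+0x06: 72 00 ⇒ word 0x7200 (big)
  opcode bits[15:12]=0x7: psh/R
  rd: (w>>8)&0xf=0x2 → R2

R2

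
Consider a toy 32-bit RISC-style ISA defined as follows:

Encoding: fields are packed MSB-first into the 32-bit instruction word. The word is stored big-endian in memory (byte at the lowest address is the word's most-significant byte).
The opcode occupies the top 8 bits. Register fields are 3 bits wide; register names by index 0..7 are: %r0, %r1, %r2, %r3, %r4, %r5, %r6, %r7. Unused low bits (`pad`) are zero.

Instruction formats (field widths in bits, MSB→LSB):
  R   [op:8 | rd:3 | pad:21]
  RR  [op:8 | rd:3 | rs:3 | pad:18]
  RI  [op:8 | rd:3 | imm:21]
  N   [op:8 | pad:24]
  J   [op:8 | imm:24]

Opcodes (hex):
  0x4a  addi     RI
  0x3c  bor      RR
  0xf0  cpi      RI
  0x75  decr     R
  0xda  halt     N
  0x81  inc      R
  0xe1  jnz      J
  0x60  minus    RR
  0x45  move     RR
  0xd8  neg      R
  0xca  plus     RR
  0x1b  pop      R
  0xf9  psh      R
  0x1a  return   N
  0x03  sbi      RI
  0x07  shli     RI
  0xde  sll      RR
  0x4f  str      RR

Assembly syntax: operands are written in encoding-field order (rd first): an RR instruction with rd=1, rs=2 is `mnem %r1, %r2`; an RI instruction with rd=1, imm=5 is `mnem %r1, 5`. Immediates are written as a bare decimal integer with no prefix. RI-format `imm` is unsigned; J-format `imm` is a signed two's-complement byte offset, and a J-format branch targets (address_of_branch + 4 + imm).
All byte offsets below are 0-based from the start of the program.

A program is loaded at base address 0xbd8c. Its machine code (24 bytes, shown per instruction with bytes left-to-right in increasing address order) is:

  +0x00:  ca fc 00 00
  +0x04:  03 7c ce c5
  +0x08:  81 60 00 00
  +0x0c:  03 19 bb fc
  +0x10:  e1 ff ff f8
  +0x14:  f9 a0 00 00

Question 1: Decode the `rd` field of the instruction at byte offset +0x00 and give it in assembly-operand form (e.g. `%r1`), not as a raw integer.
[00] ca fc 00 00 → 0xcafc0000
  op=0xcafc0000>>24=0xca ⇒ plus (RR)
  rd: (w>>21)&0x7=0x7 → %r7
  rs: (w>>18)&0x7=0x7 → %r7

%r7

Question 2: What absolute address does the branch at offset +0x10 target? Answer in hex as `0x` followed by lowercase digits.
[10] e1 ff ff f8 → 0xe1fffff8
  op=0xe1fffff8>>24=0xe1 ⇒ jnz (J)
  [23:0] imm=16777208 (s24→-8) = -8
  target = base 0xbd8c + off 0x10 + 4 + imm -8 = 0xbd98

0xbd98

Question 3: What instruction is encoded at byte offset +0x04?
sbi %r3, 1887941

off 0x04: read 03 7c ce c5 as big → 0x037ccec5
  top 8b → 0x3 → sbi [RI]
  [23:21] rd=3 = %r3
  [20:0] imm=1887941 = 1887941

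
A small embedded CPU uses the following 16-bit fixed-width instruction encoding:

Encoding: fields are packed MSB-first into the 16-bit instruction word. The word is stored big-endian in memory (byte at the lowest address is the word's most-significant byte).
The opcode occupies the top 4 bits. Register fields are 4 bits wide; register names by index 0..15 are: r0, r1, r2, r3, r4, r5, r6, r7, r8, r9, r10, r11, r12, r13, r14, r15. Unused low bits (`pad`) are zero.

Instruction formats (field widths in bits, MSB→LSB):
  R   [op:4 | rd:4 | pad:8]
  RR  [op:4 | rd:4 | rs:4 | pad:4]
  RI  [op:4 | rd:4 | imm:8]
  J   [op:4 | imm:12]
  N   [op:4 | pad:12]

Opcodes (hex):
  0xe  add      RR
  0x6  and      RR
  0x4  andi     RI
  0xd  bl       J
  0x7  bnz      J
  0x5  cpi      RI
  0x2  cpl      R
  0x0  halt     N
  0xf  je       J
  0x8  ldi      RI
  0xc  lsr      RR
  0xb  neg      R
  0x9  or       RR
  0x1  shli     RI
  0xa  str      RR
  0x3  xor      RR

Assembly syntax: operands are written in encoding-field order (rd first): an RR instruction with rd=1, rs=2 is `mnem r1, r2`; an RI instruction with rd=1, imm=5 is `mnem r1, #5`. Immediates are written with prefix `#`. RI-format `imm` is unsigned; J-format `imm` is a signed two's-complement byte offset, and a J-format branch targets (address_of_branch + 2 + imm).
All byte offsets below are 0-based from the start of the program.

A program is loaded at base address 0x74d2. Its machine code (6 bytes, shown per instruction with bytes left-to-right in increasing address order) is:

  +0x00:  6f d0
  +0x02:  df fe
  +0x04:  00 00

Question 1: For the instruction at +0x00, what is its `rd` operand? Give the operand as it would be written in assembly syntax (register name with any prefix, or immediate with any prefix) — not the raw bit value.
r15

off 0x00: read 6f d0 as big → 0x6fd0
  top 4b → 0x6 → and [RR]
  rd@[11:8]=0xf ⇒ r15
  rs@[7:4]=0xd ⇒ r13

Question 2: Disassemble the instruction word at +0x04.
halt

+0x04: 00 00 ⇒ word 0x0000 (big)
  top 4b → 0x0 → halt [N]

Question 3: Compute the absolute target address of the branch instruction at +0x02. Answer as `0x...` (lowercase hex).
0x74d4

@+02  big-endian(df fe) = 0xdffe
  opcode bits[15:12]=0xd: bl/J
  imm@[11:0]=0xffe (s12→-2) ⇒ #-2
  target = base 0x74d2 + off 0x02 + 2 + imm -2 = 0x74d4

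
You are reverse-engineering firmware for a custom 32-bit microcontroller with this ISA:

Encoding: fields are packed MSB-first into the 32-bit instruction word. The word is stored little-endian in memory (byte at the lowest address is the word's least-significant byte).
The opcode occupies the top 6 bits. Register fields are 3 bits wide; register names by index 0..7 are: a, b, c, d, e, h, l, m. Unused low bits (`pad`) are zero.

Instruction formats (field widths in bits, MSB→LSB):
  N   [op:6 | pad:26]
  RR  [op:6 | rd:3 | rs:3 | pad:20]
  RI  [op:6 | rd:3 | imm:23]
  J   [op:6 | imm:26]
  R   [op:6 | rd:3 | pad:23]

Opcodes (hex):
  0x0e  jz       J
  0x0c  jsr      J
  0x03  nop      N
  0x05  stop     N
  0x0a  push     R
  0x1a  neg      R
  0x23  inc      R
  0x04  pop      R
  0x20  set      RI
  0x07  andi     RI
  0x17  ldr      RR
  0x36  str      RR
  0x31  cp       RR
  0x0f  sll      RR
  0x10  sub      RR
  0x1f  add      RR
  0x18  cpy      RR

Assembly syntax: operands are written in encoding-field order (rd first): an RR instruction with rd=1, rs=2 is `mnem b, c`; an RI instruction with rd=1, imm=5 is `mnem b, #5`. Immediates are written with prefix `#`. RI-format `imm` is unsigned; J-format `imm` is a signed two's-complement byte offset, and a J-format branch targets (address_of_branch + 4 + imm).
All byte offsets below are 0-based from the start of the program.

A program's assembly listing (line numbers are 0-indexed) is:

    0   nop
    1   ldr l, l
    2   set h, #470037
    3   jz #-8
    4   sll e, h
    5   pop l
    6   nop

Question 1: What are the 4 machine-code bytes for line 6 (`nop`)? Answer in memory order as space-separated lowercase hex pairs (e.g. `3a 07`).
00 00 00 0c

line 6 (nop): pack op=0x3:6|pad=0:26 = 0x0c000000; little→ 00 00 00 0c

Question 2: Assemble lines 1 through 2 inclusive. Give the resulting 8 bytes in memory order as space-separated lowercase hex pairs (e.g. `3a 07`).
L1: ldr op=0x17:6|rd=6:3|rs=6:3|pad=0:20 ⇒ 0x5f600000 ⇒ little 00 00 60 5f
L2: set op=0x20:6|rd=5:3|imm=470037:23 ⇒ 0x82872c15 ⇒ little 15 2c 87 82

00 00 60 5f 15 2c 87 82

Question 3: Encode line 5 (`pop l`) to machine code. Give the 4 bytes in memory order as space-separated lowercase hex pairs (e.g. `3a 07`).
00 00 00 13

L5: pop op=0x4:6|rd=6:3|pad=0:23 ⇒ 0x13000000 ⇒ little 00 00 00 13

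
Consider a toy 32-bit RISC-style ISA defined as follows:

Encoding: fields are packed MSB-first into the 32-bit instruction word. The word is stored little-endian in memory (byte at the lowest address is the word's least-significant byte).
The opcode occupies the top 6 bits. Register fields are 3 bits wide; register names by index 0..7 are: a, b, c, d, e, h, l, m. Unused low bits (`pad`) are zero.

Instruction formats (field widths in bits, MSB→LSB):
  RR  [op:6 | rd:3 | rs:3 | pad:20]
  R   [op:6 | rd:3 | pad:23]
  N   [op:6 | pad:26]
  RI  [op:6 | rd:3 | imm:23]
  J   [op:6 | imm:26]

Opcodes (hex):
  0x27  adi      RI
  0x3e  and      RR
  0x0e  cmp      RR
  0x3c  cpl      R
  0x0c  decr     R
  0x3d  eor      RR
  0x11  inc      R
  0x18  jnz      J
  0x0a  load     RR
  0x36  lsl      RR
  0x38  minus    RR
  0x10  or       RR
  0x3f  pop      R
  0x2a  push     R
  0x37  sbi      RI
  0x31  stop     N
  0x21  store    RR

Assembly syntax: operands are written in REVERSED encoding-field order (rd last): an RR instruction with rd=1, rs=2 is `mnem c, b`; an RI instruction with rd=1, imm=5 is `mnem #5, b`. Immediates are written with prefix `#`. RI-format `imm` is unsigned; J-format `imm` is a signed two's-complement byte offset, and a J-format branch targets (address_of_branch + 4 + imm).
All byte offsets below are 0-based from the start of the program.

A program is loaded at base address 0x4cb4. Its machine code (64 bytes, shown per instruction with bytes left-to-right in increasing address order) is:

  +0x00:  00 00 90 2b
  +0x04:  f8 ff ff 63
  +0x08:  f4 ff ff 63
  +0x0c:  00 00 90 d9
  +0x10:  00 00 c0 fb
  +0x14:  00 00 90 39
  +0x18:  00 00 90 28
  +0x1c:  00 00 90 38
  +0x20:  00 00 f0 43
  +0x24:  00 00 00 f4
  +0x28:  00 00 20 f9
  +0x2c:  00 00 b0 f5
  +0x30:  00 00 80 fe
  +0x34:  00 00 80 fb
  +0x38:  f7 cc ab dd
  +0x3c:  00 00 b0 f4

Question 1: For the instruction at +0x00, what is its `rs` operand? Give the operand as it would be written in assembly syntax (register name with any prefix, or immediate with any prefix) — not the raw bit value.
+0x00: 00 00 90 2b ⇒ word 0x2b900000 (little)
  opcode bits[31:26]=0xa: load/RR
  [25:23] rd=7 = m
  [22:20] rs=1 = b

b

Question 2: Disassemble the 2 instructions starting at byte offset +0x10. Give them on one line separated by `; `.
[10] 00 00 c0 fb → 0xfbc00000
  top 6b → 0x3e → and [RR]
  [25:23] rd=7 = m
  [22:20] rs=4 = e
[14] 00 00 90 39 → 0x39900000
  top 6b → 0xe → cmp [RR]
  [25:23] rd=3 = d
  [22:20] rs=1 = b

and e, m; cmp b, d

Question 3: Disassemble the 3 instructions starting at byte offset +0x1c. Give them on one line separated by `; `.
cmp b, b; or m, m; eor a, a

off 0x1c: read 00 00 90 38 as little → 0x38900000
  opcode bits[31:26]=0xe: cmp/RR
  rd: (w>>23)&0x7=0x1 → b
  rs: (w>>20)&0x7=0x1 → b
off 0x20: read 00 00 f0 43 as little → 0x43f00000
  opcode bits[31:26]=0x10: or/RR
  rd: (w>>23)&0x7=0x7 → m
  rs: (w>>20)&0x7=0x7 → m
off 0x24: read 00 00 00 f4 as little → 0xf4000000
  opcode bits[31:26]=0x3d: eor/RR
  rd: (w>>23)&0x7=0x0 → a
  rs: (w>>20)&0x7=0x0 → a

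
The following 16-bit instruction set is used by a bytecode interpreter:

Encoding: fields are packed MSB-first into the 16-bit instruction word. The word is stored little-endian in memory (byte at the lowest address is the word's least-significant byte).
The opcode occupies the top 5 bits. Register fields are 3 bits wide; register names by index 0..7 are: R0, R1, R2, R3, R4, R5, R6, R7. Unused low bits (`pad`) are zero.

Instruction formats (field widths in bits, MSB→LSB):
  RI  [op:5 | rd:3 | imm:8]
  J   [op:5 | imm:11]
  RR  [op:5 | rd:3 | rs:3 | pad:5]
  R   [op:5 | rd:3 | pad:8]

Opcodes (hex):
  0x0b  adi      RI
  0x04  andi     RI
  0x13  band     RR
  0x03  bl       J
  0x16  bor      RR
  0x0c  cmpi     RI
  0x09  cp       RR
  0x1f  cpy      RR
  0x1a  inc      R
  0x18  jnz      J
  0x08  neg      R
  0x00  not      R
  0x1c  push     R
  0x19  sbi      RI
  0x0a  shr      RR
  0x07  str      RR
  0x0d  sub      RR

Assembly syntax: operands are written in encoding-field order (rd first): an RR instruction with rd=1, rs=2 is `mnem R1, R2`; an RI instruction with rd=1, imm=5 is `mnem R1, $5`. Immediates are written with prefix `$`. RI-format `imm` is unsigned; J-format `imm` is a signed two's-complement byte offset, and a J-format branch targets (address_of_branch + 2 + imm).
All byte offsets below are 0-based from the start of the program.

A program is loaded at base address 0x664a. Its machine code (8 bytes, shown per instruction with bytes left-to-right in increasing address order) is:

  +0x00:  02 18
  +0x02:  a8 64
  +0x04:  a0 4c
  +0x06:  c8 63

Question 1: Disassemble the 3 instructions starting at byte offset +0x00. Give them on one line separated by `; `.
@+00  little-endian(02 18) = 0x1802
  op=0x1802>>11=0x3 ⇒ bl (J)
  imm@[10:0]=0x2 ⇒ $2
@+02  little-endian(a8 64) = 0x64a8
  op=0x64a8>>11=0xc ⇒ cmpi (RI)
  rd@[10:8]=0x4 ⇒ R4
  imm@[7:0]=0xa8 ⇒ $168
@+04  little-endian(a0 4c) = 0x4ca0
  op=0x4ca0>>11=0x9 ⇒ cp (RR)
  rd@[10:8]=0x4 ⇒ R4
  rs@[7:5]=0x5 ⇒ R5

bl $2; cmpi R4, $168; cp R4, R5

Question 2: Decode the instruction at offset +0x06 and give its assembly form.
[06] c8 63 → 0x63c8
  op=0x63c8>>11=0xc ⇒ cmpi (RI)
  [10:8] rd=3 = R3
  [7:0] imm=200 = $200

cmpi R3, $200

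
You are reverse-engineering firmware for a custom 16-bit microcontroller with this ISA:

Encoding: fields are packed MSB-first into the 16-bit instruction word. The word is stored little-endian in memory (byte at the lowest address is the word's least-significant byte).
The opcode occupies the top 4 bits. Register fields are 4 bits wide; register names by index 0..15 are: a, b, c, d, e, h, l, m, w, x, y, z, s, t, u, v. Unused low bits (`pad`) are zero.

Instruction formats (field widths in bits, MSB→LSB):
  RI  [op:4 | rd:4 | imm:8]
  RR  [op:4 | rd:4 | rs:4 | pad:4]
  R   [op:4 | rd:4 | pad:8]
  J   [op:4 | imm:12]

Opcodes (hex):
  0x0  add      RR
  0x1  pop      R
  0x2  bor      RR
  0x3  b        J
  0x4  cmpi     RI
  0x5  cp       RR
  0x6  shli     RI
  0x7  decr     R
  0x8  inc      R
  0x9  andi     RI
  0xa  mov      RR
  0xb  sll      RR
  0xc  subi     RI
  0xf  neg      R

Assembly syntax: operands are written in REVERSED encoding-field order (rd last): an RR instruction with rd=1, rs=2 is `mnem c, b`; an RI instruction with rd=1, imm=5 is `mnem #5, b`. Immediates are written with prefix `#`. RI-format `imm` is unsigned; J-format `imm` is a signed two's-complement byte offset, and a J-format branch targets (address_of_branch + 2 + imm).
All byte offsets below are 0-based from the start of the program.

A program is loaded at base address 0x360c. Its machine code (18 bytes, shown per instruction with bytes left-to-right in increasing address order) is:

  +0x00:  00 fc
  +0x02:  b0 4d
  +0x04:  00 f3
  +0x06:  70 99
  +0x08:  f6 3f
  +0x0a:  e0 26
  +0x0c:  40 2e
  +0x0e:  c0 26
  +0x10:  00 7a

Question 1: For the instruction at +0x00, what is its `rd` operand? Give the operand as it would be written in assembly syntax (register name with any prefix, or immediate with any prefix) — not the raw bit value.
s

+0x00: 00 fc ⇒ word 0xfc00 (little)
  op=0xfc00>>12=0xf ⇒ neg (R)
  rd@[11:8]=0xc ⇒ s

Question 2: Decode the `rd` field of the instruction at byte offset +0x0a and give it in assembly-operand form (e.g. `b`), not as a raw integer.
l

[0a] e0 26 → 0x26e0
  top 4b → 0x2 → bor [RR]
  rd@[11:8]=0x6 ⇒ l
  rs@[7:4]=0xe ⇒ u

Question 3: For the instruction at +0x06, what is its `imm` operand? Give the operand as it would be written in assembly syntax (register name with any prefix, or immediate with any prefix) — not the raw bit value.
[06] 70 99 → 0x9970
  op=0x9970>>12=0x9 ⇒ andi (RI)
  rd: (w>>8)&0xf=0x9 → x
  imm: (w>>0)&0xff=0x70 → #112

#112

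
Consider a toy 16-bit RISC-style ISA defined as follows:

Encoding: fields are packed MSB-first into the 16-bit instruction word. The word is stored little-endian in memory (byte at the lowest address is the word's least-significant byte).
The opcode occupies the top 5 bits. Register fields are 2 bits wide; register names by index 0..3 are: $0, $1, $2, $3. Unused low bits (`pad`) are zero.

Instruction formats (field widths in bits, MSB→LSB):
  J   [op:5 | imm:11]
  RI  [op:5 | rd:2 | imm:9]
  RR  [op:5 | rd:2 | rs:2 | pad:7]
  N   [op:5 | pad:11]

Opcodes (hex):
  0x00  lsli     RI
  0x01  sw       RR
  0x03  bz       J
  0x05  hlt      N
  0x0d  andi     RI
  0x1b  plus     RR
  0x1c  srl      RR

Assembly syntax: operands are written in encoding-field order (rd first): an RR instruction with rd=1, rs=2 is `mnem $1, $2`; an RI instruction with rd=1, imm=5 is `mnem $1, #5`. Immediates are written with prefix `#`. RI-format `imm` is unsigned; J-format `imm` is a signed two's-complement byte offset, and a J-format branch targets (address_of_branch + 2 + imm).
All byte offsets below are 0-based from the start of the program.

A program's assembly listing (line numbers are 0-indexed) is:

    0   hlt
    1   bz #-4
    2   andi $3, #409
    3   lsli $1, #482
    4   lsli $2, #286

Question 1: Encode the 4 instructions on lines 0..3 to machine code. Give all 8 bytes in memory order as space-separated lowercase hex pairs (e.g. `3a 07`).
L0: hlt op=0x5:5|pad=0:11 ⇒ 0x2800 ⇒ little 00 28
L1: bz op=0x3:5|imm=-4:11 ⇒ 0x1ffc ⇒ little fc 1f
L2: andi op=0xd:5|rd=3:2|imm=409:9 ⇒ 0x6f99 ⇒ little 99 6f
L3: lsli op=0x0:5|rd=1:2|imm=482:9 ⇒ 0x03e2 ⇒ little e2 03

00 28 fc 1f 99 6f e2 03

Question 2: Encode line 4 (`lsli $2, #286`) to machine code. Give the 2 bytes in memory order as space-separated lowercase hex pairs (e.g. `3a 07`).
1e 05

4. lsli fields op=0x0:5|rd=2:2|imm=286:9 → word 051eh → 1e 05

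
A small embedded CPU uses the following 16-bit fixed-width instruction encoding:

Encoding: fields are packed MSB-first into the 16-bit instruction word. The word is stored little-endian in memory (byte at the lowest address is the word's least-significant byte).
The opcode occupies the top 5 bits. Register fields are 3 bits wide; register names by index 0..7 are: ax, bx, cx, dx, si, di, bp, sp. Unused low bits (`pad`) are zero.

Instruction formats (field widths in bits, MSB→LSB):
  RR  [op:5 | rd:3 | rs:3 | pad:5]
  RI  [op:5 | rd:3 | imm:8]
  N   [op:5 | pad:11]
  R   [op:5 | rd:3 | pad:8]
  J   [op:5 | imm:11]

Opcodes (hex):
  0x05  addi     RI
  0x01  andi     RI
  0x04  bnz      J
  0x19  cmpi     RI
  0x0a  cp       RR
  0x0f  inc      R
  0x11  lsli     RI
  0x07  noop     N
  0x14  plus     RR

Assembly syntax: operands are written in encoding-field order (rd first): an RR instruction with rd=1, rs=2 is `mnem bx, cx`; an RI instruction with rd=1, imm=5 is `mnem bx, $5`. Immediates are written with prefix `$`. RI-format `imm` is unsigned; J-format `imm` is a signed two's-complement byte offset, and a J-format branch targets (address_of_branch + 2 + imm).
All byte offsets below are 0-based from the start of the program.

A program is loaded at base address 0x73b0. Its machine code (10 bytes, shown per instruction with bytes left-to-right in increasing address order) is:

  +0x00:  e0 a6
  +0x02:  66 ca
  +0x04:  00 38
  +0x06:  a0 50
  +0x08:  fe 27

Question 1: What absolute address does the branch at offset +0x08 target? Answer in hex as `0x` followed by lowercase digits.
@+08  little-endian(fe 27) = 0x27fe
  opcode bits[15:11]=0x4: bnz/J
  imm@[10:0]=0x7fe (s11→-2) ⇒ $-2
  target = base 0x73b0 + off 0x08 + 2 + imm -2 = 0x73b8

0x73b8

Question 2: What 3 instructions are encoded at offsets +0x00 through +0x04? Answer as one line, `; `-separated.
[00] e0 a6 → 0xa6e0
  opcode bits[15:11]=0x14: plus/RR
  [10:8] rd=6 = bp
  [7:5] rs=7 = sp
[02] 66 ca → 0xca66
  opcode bits[15:11]=0x19: cmpi/RI
  [10:8] rd=2 = cx
  [7:0] imm=102 = $102
[04] 00 38 → 0x3800
  opcode bits[15:11]=0x7: noop/N

plus bp, sp; cmpi cx, $102; noop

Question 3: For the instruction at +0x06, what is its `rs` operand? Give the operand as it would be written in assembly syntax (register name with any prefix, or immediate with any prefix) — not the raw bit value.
di

+0x06: a0 50 ⇒ word 0x50a0 (little)
  opcode bits[15:11]=0xa: cp/RR
  [10:8] rd=0 = ax
  [7:5] rs=5 = di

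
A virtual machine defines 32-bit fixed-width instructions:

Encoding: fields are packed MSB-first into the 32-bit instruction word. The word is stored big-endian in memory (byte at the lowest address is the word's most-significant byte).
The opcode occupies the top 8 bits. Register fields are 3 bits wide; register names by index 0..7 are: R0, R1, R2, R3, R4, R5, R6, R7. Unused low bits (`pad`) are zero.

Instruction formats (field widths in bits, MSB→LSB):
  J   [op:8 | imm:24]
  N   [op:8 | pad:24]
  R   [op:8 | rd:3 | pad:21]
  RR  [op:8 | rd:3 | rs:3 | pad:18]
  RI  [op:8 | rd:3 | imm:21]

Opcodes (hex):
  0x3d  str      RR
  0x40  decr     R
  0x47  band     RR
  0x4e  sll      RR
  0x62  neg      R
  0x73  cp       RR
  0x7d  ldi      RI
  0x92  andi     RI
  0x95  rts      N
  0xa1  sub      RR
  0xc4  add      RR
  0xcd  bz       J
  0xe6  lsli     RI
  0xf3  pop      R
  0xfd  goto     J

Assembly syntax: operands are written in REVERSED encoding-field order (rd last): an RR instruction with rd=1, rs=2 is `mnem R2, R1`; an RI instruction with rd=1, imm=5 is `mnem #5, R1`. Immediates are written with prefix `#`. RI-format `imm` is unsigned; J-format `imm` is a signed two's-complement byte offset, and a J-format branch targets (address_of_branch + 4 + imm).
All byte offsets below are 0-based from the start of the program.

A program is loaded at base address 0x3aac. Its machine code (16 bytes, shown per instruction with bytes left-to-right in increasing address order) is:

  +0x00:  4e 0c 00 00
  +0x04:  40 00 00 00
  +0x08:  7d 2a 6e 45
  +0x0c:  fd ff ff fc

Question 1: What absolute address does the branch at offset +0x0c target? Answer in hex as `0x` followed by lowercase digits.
+0x0c: fd ff ff fc ⇒ word 0xfdfffffc (big)
  opcode bits[31:24]=0xfd: goto/J
  imm: (w>>0)&0xffffff=0xfffffc (s24→-4) → #-4
  target = base 0x3aac + off 0x0c + 4 + imm -4 = 0x3ab8

0x3ab8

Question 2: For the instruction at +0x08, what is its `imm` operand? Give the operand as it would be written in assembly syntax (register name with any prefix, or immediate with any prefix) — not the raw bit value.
#683589

@+08  big-endian(7d 2a 6e 45) = 0x7d2a6e45
  op=0x7d2a6e45>>24=0x7d ⇒ ldi (RI)
  rd@[23:21]=0x1 ⇒ R1
  imm@[20:0]=0xa6e45 ⇒ #683589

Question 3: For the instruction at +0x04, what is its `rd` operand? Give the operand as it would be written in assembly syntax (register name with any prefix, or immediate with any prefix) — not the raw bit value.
R0

off 0x04: read 40 00 00 00 as big → 0x40000000
  top 8b → 0x40 → decr [R]
  rd@[23:21]=0x0 ⇒ R0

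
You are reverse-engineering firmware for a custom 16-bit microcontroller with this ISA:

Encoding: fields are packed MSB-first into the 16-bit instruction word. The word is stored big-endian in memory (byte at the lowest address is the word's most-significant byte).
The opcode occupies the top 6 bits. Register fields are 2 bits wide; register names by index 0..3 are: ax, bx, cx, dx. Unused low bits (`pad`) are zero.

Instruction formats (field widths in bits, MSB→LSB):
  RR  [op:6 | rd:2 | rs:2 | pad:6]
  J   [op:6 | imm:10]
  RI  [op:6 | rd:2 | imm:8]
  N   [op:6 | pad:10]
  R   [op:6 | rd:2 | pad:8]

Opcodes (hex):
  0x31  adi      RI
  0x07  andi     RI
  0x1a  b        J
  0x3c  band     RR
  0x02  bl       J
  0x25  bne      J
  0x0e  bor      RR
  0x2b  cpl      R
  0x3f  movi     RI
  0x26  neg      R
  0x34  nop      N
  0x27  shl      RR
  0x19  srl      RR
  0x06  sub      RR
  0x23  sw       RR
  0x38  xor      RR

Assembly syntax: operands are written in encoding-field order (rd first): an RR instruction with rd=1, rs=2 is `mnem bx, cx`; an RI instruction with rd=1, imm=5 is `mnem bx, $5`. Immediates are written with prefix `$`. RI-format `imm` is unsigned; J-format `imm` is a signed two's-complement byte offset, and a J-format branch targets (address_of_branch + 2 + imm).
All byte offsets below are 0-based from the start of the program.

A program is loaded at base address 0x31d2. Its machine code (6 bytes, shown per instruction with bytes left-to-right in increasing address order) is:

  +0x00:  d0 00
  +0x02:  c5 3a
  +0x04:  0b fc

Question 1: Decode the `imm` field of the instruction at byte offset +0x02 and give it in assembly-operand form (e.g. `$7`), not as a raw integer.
off 0x02: read c5 3a as big → 0xc53a
  op=0xc53a>>10=0x31 ⇒ adi (RI)
  rd@[9:8]=0x1 ⇒ bx
  imm@[7:0]=0x3a ⇒ $58

$58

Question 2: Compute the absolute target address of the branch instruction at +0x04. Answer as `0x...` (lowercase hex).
0x31d4

[04] 0b fc → 0x0bfc
  op=0x0bfc>>10=0x2 ⇒ bl (J)
  imm@[9:0]=0x3fc (s10→-4) ⇒ $-4
  target = base 0x31d2 + off 0x04 + 2 + imm -4 = 0x31d4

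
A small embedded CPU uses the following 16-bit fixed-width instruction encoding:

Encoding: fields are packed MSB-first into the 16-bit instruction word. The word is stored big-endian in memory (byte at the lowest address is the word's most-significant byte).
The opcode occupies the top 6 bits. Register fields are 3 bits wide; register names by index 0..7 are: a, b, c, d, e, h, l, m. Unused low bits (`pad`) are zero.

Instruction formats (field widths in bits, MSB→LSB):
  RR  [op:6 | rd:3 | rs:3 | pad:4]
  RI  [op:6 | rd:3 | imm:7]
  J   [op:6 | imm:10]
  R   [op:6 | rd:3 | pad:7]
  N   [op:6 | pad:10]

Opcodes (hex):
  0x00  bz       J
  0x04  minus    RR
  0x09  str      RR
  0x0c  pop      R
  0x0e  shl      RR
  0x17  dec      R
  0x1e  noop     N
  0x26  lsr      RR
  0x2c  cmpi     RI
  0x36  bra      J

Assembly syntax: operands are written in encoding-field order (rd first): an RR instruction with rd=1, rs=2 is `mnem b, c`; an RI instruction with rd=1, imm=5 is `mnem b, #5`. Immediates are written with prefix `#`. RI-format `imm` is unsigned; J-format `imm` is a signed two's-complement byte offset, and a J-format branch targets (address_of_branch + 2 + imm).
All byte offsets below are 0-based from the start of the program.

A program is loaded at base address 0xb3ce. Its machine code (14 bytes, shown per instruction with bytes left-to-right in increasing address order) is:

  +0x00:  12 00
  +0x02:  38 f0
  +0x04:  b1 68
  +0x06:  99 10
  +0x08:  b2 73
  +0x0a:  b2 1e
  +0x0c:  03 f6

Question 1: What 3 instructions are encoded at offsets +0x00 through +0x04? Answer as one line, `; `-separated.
[00] 12 00 → 0x1200
  top 6b → 0x4 → minus [RR]
  rd: (w>>7)&0x7=0x4 → e
  rs: (w>>4)&0x7=0x0 → a
[02] 38 f0 → 0x38f0
  top 6b → 0xe → shl [RR]
  rd: (w>>7)&0x7=0x1 → b
  rs: (w>>4)&0x7=0x7 → m
[04] b1 68 → 0xb168
  top 6b → 0x2c → cmpi [RI]
  rd: (w>>7)&0x7=0x2 → c
  imm: (w>>0)&0x7f=0x68 → #104

minus e, a; shl b, m; cmpi c, #104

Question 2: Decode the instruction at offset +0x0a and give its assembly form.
+0x0a: b2 1e ⇒ word 0xb21e (big)
  opcode bits[15:10]=0x2c: cmpi/RI
  rd: (w>>7)&0x7=0x4 → e
  imm: (w>>0)&0x7f=0x1e → #30

cmpi e, #30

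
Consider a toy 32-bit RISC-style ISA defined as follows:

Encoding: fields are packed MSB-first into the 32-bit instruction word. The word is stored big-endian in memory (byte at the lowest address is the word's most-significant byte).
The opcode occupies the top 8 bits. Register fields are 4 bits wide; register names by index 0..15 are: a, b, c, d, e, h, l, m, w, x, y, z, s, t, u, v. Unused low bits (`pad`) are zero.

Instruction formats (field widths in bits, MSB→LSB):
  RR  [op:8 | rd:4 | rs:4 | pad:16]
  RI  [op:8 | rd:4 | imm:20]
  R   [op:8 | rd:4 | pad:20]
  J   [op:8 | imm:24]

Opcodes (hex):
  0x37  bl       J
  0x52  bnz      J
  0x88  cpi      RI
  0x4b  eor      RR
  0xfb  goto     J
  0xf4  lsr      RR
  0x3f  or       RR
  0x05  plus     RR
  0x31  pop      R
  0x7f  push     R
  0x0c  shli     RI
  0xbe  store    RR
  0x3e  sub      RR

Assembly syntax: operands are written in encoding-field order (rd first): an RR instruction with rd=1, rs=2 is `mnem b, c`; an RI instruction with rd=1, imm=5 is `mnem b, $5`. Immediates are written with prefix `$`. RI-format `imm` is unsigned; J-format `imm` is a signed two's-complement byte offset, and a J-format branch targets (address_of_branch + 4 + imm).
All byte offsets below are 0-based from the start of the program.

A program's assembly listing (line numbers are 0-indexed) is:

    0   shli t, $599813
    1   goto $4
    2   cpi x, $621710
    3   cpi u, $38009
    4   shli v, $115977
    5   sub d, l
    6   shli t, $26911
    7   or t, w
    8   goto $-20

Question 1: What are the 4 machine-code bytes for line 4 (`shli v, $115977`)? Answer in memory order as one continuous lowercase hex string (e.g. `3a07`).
0cf1c509

line 4 (shli): pack op=0xc:8|rd=15:4|imm=115977:20 = 0x0cf1c509; big→ 0c f1 c5 09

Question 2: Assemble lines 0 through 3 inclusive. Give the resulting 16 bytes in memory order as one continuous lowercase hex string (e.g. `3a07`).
0cd92705fb00000488997c8e88e09479

0. shli fields op=0xc:8|rd=13:4|imm=599813:20 → word 0cd92705h → 0c d9 27 05
1. goto fields op=0xfb:8|imm=4:24 → word fb000004h → fb 00 00 04
2. cpi fields op=0x88:8|rd=9:4|imm=621710:20 → word 88997c8eh → 88 99 7c 8e
3. cpi fields op=0x88:8|rd=14:4|imm=38009:20 → word 88e09479h → 88 e0 94 79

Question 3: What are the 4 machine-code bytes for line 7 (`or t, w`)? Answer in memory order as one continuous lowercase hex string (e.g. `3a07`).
3fd80000

7. or fields op=0x3f:8|rd=13:4|rs=8:4|pad=0:16 → word 3fd80000h → 3f d8 00 00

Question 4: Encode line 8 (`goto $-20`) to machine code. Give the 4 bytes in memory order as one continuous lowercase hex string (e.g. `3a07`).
L8: goto op=0xfb:8|imm=-20:24 ⇒ 0xfbffffec ⇒ big fb ff ff ec

fbffffec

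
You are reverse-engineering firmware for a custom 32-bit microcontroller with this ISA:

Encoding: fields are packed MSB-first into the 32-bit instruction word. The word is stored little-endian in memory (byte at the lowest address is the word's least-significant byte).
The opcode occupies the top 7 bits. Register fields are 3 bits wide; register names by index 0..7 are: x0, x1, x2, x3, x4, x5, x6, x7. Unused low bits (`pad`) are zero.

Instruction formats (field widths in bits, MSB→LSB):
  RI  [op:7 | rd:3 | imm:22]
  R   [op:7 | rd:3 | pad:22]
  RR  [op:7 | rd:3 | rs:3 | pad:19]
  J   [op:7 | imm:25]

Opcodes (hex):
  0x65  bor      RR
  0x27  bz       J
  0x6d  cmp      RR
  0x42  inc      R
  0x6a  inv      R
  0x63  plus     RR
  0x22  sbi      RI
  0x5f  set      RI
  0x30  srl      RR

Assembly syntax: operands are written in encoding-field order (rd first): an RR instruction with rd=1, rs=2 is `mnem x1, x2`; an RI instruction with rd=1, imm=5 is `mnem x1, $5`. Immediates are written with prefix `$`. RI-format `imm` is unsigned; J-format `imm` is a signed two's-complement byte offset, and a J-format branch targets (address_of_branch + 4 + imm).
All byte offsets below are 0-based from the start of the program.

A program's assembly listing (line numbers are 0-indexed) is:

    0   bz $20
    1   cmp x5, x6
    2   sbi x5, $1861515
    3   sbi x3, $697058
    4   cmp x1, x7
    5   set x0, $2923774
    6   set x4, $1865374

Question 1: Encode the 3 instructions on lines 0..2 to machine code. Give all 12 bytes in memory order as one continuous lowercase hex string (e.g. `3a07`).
1400004e000070db8b675c45

line 0 (bz): pack op=0x27:7|imm=20:25 = 0x4e000014; little→ 14 00 00 4e
line 1 (cmp): pack op=0x6d:7|rd=5:3|rs=6:3|pad=0:19 = 0xdb700000; little→ 00 00 70 db
line 2 (sbi): pack op=0x22:7|rd=5:3|imm=1861515:22 = 0x455c678b; little→ 8b 67 5c 45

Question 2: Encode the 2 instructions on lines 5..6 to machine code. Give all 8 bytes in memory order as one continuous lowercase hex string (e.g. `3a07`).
fe9c2cbe9e761cbf

line 5 (set): pack op=0x5f:7|rd=0:3|imm=2923774:22 = 0xbe2c9cfe; little→ fe 9c 2c be
line 6 (set): pack op=0x5f:7|rd=4:3|imm=1865374:22 = 0xbf1c769e; little→ 9e 76 1c bf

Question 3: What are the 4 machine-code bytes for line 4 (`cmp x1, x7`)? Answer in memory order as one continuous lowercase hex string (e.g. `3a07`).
L4: cmp op=0x6d:7|rd=1:3|rs=7:3|pad=0:19 ⇒ 0xda780000 ⇒ little 00 00 78 da

000078da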